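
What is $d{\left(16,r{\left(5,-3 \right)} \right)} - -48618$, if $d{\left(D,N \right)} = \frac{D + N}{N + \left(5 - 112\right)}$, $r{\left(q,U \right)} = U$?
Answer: $\frac{5347967}{110} \approx 48618.0$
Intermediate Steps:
$d{\left(D,N \right)} = \frac{D + N}{-107 + N}$ ($d{\left(D,N \right)} = \frac{D + N}{N - 107} = \frac{D + N}{-107 + N}$)
$d{\left(16,r{\left(5,-3 \right)} \right)} - -48618 = \frac{16 - 3}{-107 - 3} - -48618 = \frac{1}{-110} \cdot 13 + 48618 = \left(- \frac{1}{110}\right) 13 + 48618 = - \frac{13}{110} + 48618 = \frac{5347967}{110}$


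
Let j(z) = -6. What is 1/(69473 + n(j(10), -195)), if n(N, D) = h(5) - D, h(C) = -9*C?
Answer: 1/69623 ≈ 1.4363e-5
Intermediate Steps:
n(N, D) = -45 - D (n(N, D) = -9*5 - D = -45 - D)
1/(69473 + n(j(10), -195)) = 1/(69473 + (-45 - 1*(-195))) = 1/(69473 + (-45 + 195)) = 1/(69473 + 150) = 1/69623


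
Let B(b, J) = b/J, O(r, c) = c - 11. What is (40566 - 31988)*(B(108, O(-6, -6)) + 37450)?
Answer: 5460257276/17 ≈ 3.2119e+8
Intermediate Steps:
O(r, c) = -11 + c
(40566 - 31988)*(B(108, O(-6, -6)) + 37450) = (40566 - 31988)*(108/(-11 - 6) + 37450) = 8578*(108/(-17) + 37450) = 8578*(108*(-1/17) + 37450) = 8578*(-108/17 + 37450) = 8578*(636542/17) = 5460257276/17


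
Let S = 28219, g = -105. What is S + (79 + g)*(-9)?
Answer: 28453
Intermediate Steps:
S + (79 + g)*(-9) = 28219 + (79 - 105)*(-9) = 28219 - 26*(-9) = 28219 + 234 = 28453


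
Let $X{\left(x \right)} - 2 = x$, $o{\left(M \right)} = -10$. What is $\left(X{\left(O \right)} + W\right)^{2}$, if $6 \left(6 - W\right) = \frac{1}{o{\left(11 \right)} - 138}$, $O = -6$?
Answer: $\frac{3157729}{788544} \approx 4.0045$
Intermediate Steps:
$X{\left(x \right)} = 2 + x$
$W = \frac{5329}{888}$ ($W = 6 - \frac{1}{6 \left(-10 - 138\right)} = 6 - \frac{1}{6 \left(-148\right)} = 6 - - \frac{1}{888} = 6 + \frac{1}{888} = \frac{5329}{888} \approx 6.0011$)
$\left(X{\left(O \right)} + W\right)^{2} = \left(\left(2 - 6\right) + \frac{5329}{888}\right)^{2} = \left(-4 + \frac{5329}{888}\right)^{2} = \left(\frac{1777}{888}\right)^{2} = \frac{3157729}{788544}$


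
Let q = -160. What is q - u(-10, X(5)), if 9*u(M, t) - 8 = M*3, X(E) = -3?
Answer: -1418/9 ≈ -157.56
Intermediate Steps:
u(M, t) = 8/9 + M/3 (u(M, t) = 8/9 + (M*3)/9 = 8/9 + (3*M)/9 = 8/9 + M/3)
q - u(-10, X(5)) = -160 - (8/9 + (1/3)*(-10)) = -160 - (8/9 - 10/3) = -160 - 1*(-22/9) = -160 + 22/9 = -1418/9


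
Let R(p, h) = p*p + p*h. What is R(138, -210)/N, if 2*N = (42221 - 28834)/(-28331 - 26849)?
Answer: 1096536960/13387 ≈ 81911.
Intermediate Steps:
R(p, h) = p**2 + h*p
N = -13387/110360 (N = ((42221 - 28834)/(-28331 - 26849))/2 = (13387/(-55180))/2 = (13387*(-1/55180))/2 = (1/2)*(-13387/55180) = -13387/110360 ≈ -0.12130)
R(138, -210)/N = (138*(-210 + 138))/(-13387/110360) = (138*(-72))*(-110360/13387) = -9936*(-110360/13387) = 1096536960/13387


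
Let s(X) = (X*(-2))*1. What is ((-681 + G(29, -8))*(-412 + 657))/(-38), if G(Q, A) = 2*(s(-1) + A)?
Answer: 169785/38 ≈ 4468.0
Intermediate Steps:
s(X) = -2*X (s(X) = -2*X*1 = -2*X)
G(Q, A) = 4 + 2*A (G(Q, A) = 2*(-2*(-1) + A) = 2*(2 + A) = 4 + 2*A)
((-681 + G(29, -8))*(-412 + 657))/(-38) = ((-681 + (4 + 2*(-8)))*(-412 + 657))/(-38) = -(-681 + (4 - 16))*245/38 = -(-681 - 12)*245/38 = -(-693)*245/38 = -1/38*(-169785) = 169785/38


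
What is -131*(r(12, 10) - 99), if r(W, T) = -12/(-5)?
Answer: 63273/5 ≈ 12655.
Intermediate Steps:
r(W, T) = 12/5 (r(W, T) = -12*(-⅕) = 12/5)
-131*(r(12, 10) - 99) = -131*(12/5 - 99) = -131*(-483/5) = 63273/5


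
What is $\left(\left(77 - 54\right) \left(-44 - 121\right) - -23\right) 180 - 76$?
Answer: $-679036$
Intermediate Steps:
$\left(\left(77 - 54\right) \left(-44 - 121\right) - -23\right) 180 - 76 = \left(23 \left(-165\right) + 23\right) 180 - 76 = \left(-3795 + 23\right) 180 - 76 = \left(-3772\right) 180 - 76 = -678960 - 76 = -679036$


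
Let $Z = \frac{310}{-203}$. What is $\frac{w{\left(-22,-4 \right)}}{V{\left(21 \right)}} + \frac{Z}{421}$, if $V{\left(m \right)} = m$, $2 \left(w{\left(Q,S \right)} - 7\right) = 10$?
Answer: $\frac{48526}{85463} \approx 0.5678$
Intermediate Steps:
$w{\left(Q,S \right)} = 12$ ($w{\left(Q,S \right)} = 7 + \frac{1}{2} \cdot 10 = 7 + 5 = 12$)
$Z = - \frac{310}{203}$ ($Z = 310 \left(- \frac{1}{203}\right) = - \frac{310}{203} \approx -1.5271$)
$\frac{w{\left(-22,-4 \right)}}{V{\left(21 \right)}} + \frac{Z}{421} = \frac{12}{21} - \frac{310}{203 \cdot 421} = 12 \cdot \frac{1}{21} - \frac{310}{85463} = \frac{4}{7} - \frac{310}{85463} = \frac{48526}{85463}$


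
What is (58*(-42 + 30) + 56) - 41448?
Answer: -42088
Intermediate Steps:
(58*(-42 + 30) + 56) - 41448 = (58*(-12) + 56) - 41448 = (-696 + 56) - 41448 = -640 - 41448 = -42088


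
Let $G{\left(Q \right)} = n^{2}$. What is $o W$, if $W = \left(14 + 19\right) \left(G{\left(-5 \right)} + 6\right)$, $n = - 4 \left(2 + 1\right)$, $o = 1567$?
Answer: $7756650$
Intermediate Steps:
$n = -12$ ($n = \left(-4\right) 3 = -12$)
$G{\left(Q \right)} = 144$ ($G{\left(Q \right)} = \left(-12\right)^{2} = 144$)
$W = 4950$ ($W = \left(14 + 19\right) \left(144 + 6\right) = 33 \cdot 150 = 4950$)
$o W = 1567 \cdot 4950 = 7756650$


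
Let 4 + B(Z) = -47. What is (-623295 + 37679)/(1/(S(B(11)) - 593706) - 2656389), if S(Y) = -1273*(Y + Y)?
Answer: 271643837760/1232192601541 ≈ 0.22046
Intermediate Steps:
B(Z) = -51 (B(Z) = -4 - 47 = -51)
S(Y) = -2546*Y
(-623295 + 37679)/(1/(S(B(11)) - 593706) - 2656389) = (-623295 + 37679)/(1/(-2546*(-51) - 593706) - 2656389) = -585616/(1/(129846 - 593706) - 2656389) = -585616/(1/(-463860) - 2656389) = -585616/(-1/463860 - 2656389) = -585616/(-1232192601541/463860) = -585616*(-463860/1232192601541) = 271643837760/1232192601541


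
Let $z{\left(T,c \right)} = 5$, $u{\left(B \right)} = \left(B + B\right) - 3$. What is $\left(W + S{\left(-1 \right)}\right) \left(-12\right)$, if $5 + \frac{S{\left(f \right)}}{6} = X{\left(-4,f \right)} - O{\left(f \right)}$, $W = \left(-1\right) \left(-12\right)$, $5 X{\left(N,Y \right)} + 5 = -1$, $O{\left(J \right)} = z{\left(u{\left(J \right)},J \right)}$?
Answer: $\frac{3312}{5} \approx 662.4$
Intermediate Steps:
$u{\left(B \right)} = -3 + 2 B$ ($u{\left(B \right)} = 2 B - 3 = -3 + 2 B$)
$O{\left(J \right)} = 5$
$X{\left(N,Y \right)} = - \frac{6}{5}$ ($X{\left(N,Y \right)} = -1 + \frac{1}{5} \left(-1\right) = -1 - \frac{1}{5} = - \frac{6}{5}$)
$W = 12$
$S{\left(f \right)} = - \frac{336}{5}$ ($S{\left(f \right)} = -30 + 6 \left(- \frac{6}{5} - 5\right) = -30 + 6 \left(- \frac{31}{5}\right) = -30 - \frac{186}{5} = - \frac{336}{5}$)
$\left(W + S{\left(-1 \right)}\right) \left(-12\right) = \left(12 - \frac{336}{5}\right) \left(-12\right) = \left(- \frac{276}{5}\right) \left(-12\right) = \frac{3312}{5}$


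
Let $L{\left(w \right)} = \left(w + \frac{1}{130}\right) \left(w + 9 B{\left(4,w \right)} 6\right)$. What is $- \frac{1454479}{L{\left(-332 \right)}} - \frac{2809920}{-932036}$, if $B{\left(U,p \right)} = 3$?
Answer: $- \frac{3890375381603}{170959402327} \approx -22.756$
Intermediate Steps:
$L{\left(w \right)} = \left(162 + w\right) \left(\frac{1}{130} + w\right)$ ($L{\left(w \right)} = \left(w + \frac{1}{130}\right) \left(w + 9 \cdot 3 \cdot 6\right) = \left(w + \frac{1}{130}\right) \left(w + 27 \cdot 6\right) = \left(\frac{1}{130} + w\right) \left(w + 162\right) = \left(\frac{1}{130} + w\right) \left(162 + w\right) = \left(162 + w\right) \left(\frac{1}{130} + w\right)$)
$- \frac{1454479}{L{\left(-332 \right)}} - \frac{2809920}{-932036} = - \frac{1454479}{\frac{81}{65} + \left(-332\right)^{2} + \frac{21061}{130} \left(-332\right)} - \frac{2809920}{-932036} = - \frac{1454479}{\frac{81}{65} + 110224 - \frac{3496126}{65}} - - \frac{702480}{233009} = - \frac{1454479}{\frac{733703}{13}} + \frac{702480}{233009} = \left(-1454479\right) \frac{13}{733703} + \frac{702480}{233009} = - \frac{18908227}{733703} + \frac{702480}{233009} = - \frac{3890375381603}{170959402327}$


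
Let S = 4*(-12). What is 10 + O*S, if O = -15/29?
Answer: 1010/29 ≈ 34.828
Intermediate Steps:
S = -48
O = -15/29 (O = -15*1/29 = -15/29 ≈ -0.51724)
10 + O*S = 10 - 15/29*(-48) = 10 + 720/29 = 1010/29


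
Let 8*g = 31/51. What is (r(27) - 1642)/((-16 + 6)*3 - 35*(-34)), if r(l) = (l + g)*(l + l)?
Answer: -12233/78880 ≈ -0.15508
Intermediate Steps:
g = 31/408 (g = (31/51)/8 = (31*(1/51))/8 = (1/8)*(31/51) = 31/408 ≈ 0.075980)
r(l) = 2*l*(31/408 + l) (r(l) = (l + 31/408)*(l + l) = (31/408 + l)*(2*l) = 2*l*(31/408 + l))
(r(27) - 1642)/((-16 + 6)*3 - 35*(-34)) = ((1/204)*27*(31 + 408*27) - 1642)/((-16 + 6)*3 - 35*(-34)) = ((1/204)*27*(31 + 11016) - 1642)/(-10*3 + 1190) = ((1/204)*27*11047 - 1642)/(-30 + 1190) = (99423/68 - 1642)/1160 = -12233/68*1/1160 = -12233/78880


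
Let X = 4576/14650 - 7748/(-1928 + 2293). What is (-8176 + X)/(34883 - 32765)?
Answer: -2191547698/566273775 ≈ -3.8701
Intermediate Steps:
X = -11183796/534725 (X = 4576*(1/14650) - 7748/365 = 2288/7325 - 7748*1/365 = 2288/7325 - 7748/365 = -11183796/534725 ≈ -20.915)
(-8176 + X)/(34883 - 32765) = (-8176 - 11183796/534725)/(34883 - 32765) = -4383095396/534725/2118 = -4383095396/534725*1/2118 = -2191547698/566273775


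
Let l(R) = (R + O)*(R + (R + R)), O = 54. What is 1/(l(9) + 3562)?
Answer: 1/5263 ≈ 0.00019001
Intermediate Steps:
l(R) = 3*R*(54 + R) (l(R) = (R + 54)*(R + (R + R)) = (54 + R)*(R + 2*R) = (54 + R)*(3*R) = 3*R*(54 + R))
1/(l(9) + 3562) = 1/(3*9*(54 + 9) + 3562) = 1/(3*9*63 + 3562) = 1/(1701 + 3562) = 1/5263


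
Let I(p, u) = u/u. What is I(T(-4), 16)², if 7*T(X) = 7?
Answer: 1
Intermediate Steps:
T(X) = 1 (T(X) = (⅐)*7 = 1)
I(p, u) = 1
I(T(-4), 16)² = 1² = 1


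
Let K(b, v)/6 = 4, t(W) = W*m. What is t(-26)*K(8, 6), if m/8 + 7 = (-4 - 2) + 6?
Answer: 34944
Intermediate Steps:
m = -56 (m = -56 + 8*((-4 - 2) + 6) = -56 + 8*(-6 + 6) = -56 + 8*0 = -56 + 0 = -56)
t(W) = -56*W (t(W) = W*(-56) = -56*W)
K(b, v) = 24 (K(b, v) = 6*4 = 24)
t(-26)*K(8, 6) = -56*(-26)*24 = 1456*24 = 34944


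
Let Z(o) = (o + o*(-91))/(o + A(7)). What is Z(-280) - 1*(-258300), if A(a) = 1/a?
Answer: 168611100/653 ≈ 2.5821e+5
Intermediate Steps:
Z(o) = -90*o/(⅐ + o) (Z(o) = (o + o*(-91))/(o + 1/7) = (o - 91*o)/(o + ⅐) = (-90*o)/(⅐ + o) = -90*o/(⅐ + o))
Z(-280) - 1*(-258300) = -630*(-280)/(1 + 7*(-280)) - 1*(-258300) = -630*(-280)/(1 - 1960) + 258300 = -630*(-280)/(-1959) + 258300 = -630*(-280)*(-1/1959) + 258300 = -58800/653 + 258300 = 168611100/653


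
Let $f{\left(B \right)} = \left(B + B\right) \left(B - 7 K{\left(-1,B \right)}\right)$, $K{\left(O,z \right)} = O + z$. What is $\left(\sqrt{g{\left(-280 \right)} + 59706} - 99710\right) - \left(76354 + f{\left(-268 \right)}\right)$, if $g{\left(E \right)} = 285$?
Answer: $689576 + \sqrt{59991} \approx 6.8982 \cdot 10^{5}$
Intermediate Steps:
$f{\left(B \right)} = 2 B \left(7 - 6 B\right)$ ($f{\left(B \right)} = \left(B + B\right) \left(B - 7 \left(-1 + B\right)\right) = 2 B \left(B - \left(-7 + 7 B\right)\right) = 2 B \left(7 - 6 B\right)$)
$\left(\sqrt{g{\left(-280 \right)} + 59706} - 99710\right) - \left(76354 + f{\left(-268 \right)}\right) = \left(\sqrt{285 + 59706} - 99710\right) - \left(76354 + 2 \left(-268\right) \left(7 - -1608\right)\right) = \left(\sqrt{59991} - 99710\right) - \left(76354 + 2 \left(-268\right) \left(7 + 1608\right)\right) = \left(-99710 + \sqrt{59991}\right) - \left(76354 + 2 \left(-268\right) 1615\right) = \left(-99710 + \sqrt{59991}\right) - -789286 = \left(-99710 + \sqrt{59991}\right) + \left(-76354 + 865640\right) = \left(-99710 + \sqrt{59991}\right) + 789286 = 689576 + \sqrt{59991}$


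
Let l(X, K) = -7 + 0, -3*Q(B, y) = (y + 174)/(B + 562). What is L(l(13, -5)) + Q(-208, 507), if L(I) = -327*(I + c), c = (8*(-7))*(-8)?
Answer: -51049505/354 ≈ -1.4421e+5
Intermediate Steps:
c = 448 (c = -56*(-8) = 448)
Q(B, y) = -(174 + y)/(3*(562 + B)) (Q(B, y) = -(y + 174)/(3*(B + 562)) = -(174 + y)/(3*(562 + B)))
l(X, K) = -7
L(I) = -146496 - 327*I (L(I) = -327*(I + 448) = -327*(448 + I) = -146496 - 327*I)
L(l(13, -5)) + Q(-208, 507) = (-146496 - 327*(-7)) + (-174 - 1*507)/(3*(562 - 208)) = (-146496 + 2289) + (⅓)*(-174 - 507)/354 = -144207 + (⅓)*(1/354)*(-681) = -144207 - 227/354 = -51049505/354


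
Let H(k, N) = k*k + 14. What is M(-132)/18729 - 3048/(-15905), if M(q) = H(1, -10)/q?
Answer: 2511704123/13106928780 ≈ 0.19163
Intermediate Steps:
H(k, N) = 14 + k² (H(k, N) = k² + 14 = 14 + k²)
M(q) = 15/q (M(q) = (14 + 1²)/q = (14 + 1)/q = 15/q)
M(-132)/18729 - 3048/(-15905) = (15/(-132))/18729 - 3048/(-15905) = (15*(-1/132))*(1/18729) - 3048*(-1/15905) = -5/44*1/18729 + 3048/15905 = -5/824076 + 3048/15905 = 2511704123/13106928780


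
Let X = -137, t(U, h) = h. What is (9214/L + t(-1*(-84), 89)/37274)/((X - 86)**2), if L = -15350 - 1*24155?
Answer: -339926691/73226418460730 ≈ -4.6421e-6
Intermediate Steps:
L = -39505 (L = -15350 - 24155 = -39505)
(9214/L + t(-1*(-84), 89)/37274)/((X - 86)**2) = (9214/(-39505) + 89/37274)/((-137 - 86)**2) = (9214*(-1/39505) + 89*(1/37274))/((-223)**2) = (-9214/39505 + 89/37274)/49729 = -339926691/1472509370*1/49729 = -339926691/73226418460730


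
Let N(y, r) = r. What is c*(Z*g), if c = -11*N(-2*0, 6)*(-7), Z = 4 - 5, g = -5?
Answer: 2310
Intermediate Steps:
Z = -1
c = 462 (c = -11*6*(-7) = -66*(-7) = 462)
c*(Z*g) = 462*(-1*(-5)) = 462*5 = 2310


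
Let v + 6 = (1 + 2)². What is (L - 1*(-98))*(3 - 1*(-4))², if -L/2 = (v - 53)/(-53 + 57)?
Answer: 6027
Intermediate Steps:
v = 3 (v = -6 + (1 + 2)² = -6 + 3² = -6 + 9 = 3)
L = 25 (L = -2*(3 - 53)/(-53 + 57) = -(-100)/4 = -2*(-25/2) = 25)
(L - 1*(-98))*(3 - 1*(-4))² = (25 - 1*(-98))*(3 - 1*(-4))² = (25 + 98)*(3 + 4)² = 123*7² = 123*49 = 6027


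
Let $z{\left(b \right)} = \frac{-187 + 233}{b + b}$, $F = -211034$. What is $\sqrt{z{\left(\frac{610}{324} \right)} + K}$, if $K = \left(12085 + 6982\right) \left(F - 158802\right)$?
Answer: $\frac{i \sqrt{655980950554870}}{305} \approx 83974.0 i$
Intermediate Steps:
$K = -7051663012$ ($K = \left(12085 + 6982\right) \left(-211034 - 158802\right) = 19067 \left(-369836\right) = -7051663012$)
$z{\left(b \right)} = \frac{23}{b}$ ($z{\left(b \right)} = \frac{46}{2 b} = 46 \frac{1}{2 b} = \frac{23}{b}$)
$\sqrt{z{\left(\frac{610}{324} \right)} + K} = \sqrt{\frac{23}{610 \cdot \frac{1}{324}} - 7051663012} = \sqrt{\frac{23}{\frac{305}{162}} - 7051663012} = \sqrt{23 \cdot \frac{162}{305} - 7051663012} = \sqrt{\frac{3726}{305} - 7051663012} = \sqrt{- \frac{2150757214934}{305}} = \frac{i \sqrt{655980950554870}}{305}$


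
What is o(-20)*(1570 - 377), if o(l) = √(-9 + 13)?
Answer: 2386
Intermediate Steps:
o(l) = 2 (o(l) = √4 = 2)
o(-20)*(1570 - 377) = 2*(1570 - 377) = 2*1193 = 2386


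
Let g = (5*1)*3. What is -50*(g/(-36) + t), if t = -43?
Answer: 13025/6 ≈ 2170.8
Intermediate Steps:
g = 15 (g = 5*3 = 15)
-50*(g/(-36) + t) = -50*(15/(-36) - 43) = -50*(15*(-1/36) - 43) = -50*(-5/12 - 43) = -50*(-521/12) = 13025/6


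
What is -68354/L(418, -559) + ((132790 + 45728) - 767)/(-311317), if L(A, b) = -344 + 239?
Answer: 21261098363/32688285 ≈ 650.42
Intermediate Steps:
L(A, b) = -105
-68354/L(418, -559) + ((132790 + 45728) - 767)/(-311317) = -68354/(-105) + ((132790 + 45728) - 767)/(-311317) = -68354*(-1/105) + (178518 - 767)*(-1/311317) = 68354/105 + 177751*(-1/311317) = 68354/105 - 177751/311317 = 21261098363/32688285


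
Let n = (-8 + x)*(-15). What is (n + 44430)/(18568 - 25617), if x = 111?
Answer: -42885/7049 ≈ -6.0838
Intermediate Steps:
n = -1545 (n = (-8 + 111)*(-15) = 103*(-15) = -1545)
(n + 44430)/(18568 - 25617) = (-1545 + 44430)/(18568 - 25617) = 42885/(-7049) = 42885*(-1/7049) = -42885/7049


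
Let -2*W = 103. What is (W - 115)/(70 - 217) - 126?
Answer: -12237/98 ≈ -124.87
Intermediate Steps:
W = -103/2 (W = -½*103 = -103/2 ≈ -51.500)
(W - 115)/(70 - 217) - 126 = (-103/2 - 115)/(70 - 217) - 126 = -333/2/(-147) - 126 = -333/2*(-1/147) - 126 = 111/98 - 126 = -12237/98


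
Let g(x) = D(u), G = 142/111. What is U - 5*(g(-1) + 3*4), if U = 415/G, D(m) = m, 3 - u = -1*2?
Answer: 33995/142 ≈ 239.40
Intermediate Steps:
u = 5 (u = 3 - (-1)*2 = 3 - 1*(-2) = 3 + 2 = 5)
G = 142/111 (G = 142*(1/111) = 142/111 ≈ 1.2793)
g(x) = 5
U = 46065/142 (U = 415/(142/111) = 415*(111/142) = 46065/142 ≈ 324.40)
U - 5*(g(-1) + 3*4) = 46065/142 - 5*(5 + 3*4) = 46065/142 - 5*(5 + 12) = 46065/142 - 5*17 = 46065/142 - 85 = 33995/142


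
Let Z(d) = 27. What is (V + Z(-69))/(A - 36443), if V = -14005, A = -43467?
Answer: 6989/39955 ≈ 0.17492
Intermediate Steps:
(V + Z(-69))/(A - 36443) = (-14005 + 27)/(-43467 - 36443) = -13978/(-79910) = -13978*(-1/79910) = 6989/39955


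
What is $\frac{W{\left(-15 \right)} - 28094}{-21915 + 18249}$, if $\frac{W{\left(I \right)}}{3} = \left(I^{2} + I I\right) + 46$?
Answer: $\frac{13303}{1833} \approx 7.2575$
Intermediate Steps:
$W{\left(I \right)} = 138 + 6 I^{2}$ ($W{\left(I \right)} = 3 \left(\left(I^{2} + I I\right) + 46\right) = 3 \left(\left(I^{2} + I^{2}\right) + 46\right) = 3 \left(2 I^{2} + 46\right) = 3 \left(46 + 2 I^{2}\right) = 138 + 6 I^{2}$)
$\frac{W{\left(-15 \right)} - 28094}{-21915 + 18249} = \frac{\left(138 + 6 \left(-15\right)^{2}\right) - 28094}{-21915 + 18249} = \frac{\left(138 + 6 \cdot 225\right) - 28094}{-3666} = \left(\left(138 + 1350\right) - 28094\right) \left(- \frac{1}{3666}\right) = \left(1488 - 28094\right) \left(- \frac{1}{3666}\right) = \left(-26606\right) \left(- \frac{1}{3666}\right) = \frac{13303}{1833}$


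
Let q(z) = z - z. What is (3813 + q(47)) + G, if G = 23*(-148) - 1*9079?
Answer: -8670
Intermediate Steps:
q(z) = 0
G = -12483 (G = -3404 - 9079 = -12483)
(3813 + q(47)) + G = (3813 + 0) - 12483 = 3813 - 12483 = -8670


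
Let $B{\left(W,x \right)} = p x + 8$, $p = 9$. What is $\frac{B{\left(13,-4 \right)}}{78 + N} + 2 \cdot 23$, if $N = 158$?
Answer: $\frac{2707}{59} \approx 45.881$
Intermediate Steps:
$B{\left(W,x \right)} = 8 + 9 x$ ($B{\left(W,x \right)} = 9 x + 8 = 8 + 9 x$)
$\frac{B{\left(13,-4 \right)}}{78 + N} + 2 \cdot 23 = \frac{8 + 9 \left(-4\right)}{78 + 158} + 2 \cdot 23 = \frac{8 - 36}{236} + 46 = \left(-28\right) \frac{1}{236} + 46 = - \frac{7}{59} + 46 = \frac{2707}{59}$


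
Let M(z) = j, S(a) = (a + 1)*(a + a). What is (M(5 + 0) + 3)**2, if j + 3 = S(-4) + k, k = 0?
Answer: 576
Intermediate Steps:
S(a) = 2*a*(1 + a) (S(a) = (1 + a)*(2*a) = 2*a*(1 + a))
j = 21 (j = -3 + (2*(-4)*(1 - 4) + 0) = -3 + (2*(-4)*(-3) + 0) = -3 + (24 + 0) = -3 + 24 = 21)
M(z) = 21
(M(5 + 0) + 3)**2 = (21 + 3)**2 = 24**2 = 576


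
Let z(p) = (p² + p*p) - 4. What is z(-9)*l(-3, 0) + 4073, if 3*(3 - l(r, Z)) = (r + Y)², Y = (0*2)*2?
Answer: 4073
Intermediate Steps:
Y = 0 (Y = 0*2 = 0)
l(r, Z) = 3 - r²/3 (l(r, Z) = 3 - (r + 0)²/3 = 3 - r²/3)
z(p) = -4 + 2*p² (z(p) = (p² + p²) - 4 = 2*p² - 4 = -4 + 2*p²)
z(-9)*l(-3, 0) + 4073 = (-4 + 2*(-9)²)*(3 - ⅓*(-3)²) + 4073 = (-4 + 2*81)*(3 - ⅓*9) + 4073 = (-4 + 162)*(3 - 3) + 4073 = 158*0 + 4073 = 0 + 4073 = 4073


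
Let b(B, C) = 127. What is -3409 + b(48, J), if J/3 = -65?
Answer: -3282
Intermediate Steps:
J = -195 (J = 3*(-65) = -195)
-3409 + b(48, J) = -3409 + 127 = -3282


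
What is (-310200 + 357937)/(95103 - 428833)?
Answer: -47737/333730 ≈ -0.14304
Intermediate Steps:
(-310200 + 357937)/(95103 - 428833) = 47737/(-333730) = 47737*(-1/333730) = -47737/333730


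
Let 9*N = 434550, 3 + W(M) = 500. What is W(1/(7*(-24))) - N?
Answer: -143359/3 ≈ -47786.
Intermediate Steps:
W(M) = 497 (W(M) = -3 + 500 = 497)
N = 144850/3 (N = (1/9)*434550 = 144850/3 ≈ 48283.)
W(1/(7*(-24))) - N = 497 - 1*144850/3 = 497 - 144850/3 = -143359/3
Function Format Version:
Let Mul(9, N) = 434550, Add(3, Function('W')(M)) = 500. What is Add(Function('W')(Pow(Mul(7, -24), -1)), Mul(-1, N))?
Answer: Rational(-143359, 3) ≈ -47786.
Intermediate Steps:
Function('W')(M) = 497 (Function('W')(M) = Add(-3, 500) = 497)
N = Rational(144850, 3) (N = Mul(Rational(1, 9), 434550) = Rational(144850, 3) ≈ 48283.)
Add(Function('W')(Pow(Mul(7, -24), -1)), Mul(-1, N)) = Add(497, Mul(-1, Rational(144850, 3))) = Add(497, Rational(-144850, 3)) = Rational(-143359, 3)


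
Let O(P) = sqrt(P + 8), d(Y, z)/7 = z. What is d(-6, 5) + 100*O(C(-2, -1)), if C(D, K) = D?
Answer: 35 + 100*sqrt(6) ≈ 279.95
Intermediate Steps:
d(Y, z) = 7*z
O(P) = sqrt(8 + P)
d(-6, 5) + 100*O(C(-2, -1)) = 7*5 + 100*sqrt(8 - 2) = 35 + 100*sqrt(6)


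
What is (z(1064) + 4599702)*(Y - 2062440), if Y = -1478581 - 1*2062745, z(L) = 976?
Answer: -25781122953348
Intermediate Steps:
Y = -3541326 (Y = -1478581 - 2062745 = -3541326)
(z(1064) + 4599702)*(Y - 2062440) = (976 + 4599702)*(-3541326 - 2062440) = 4600678*(-5603766) = -25781122953348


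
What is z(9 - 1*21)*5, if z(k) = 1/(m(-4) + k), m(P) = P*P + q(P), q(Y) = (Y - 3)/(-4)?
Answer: 20/23 ≈ 0.86957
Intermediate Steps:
q(Y) = ¾ - Y/4 (q(Y) = (-3 + Y)*(-¼) = ¾ - Y/4)
m(P) = ¾ + P² - P/4 (m(P) = P*P + (¾ - P/4) = P² + (¾ - P/4) = ¾ + P² - P/4)
z(k) = 1/(71/4 + k) (z(k) = 1/((¾ + (-4)² - ¼*(-4)) + k) = 1/((¾ + 16 + 1) + k) = 1/(71/4 + k))
z(9 - 1*21)*5 = (4/(71 + 4*(9 - 1*21)))*5 = (4/(71 + 4*(9 - 21)))*5 = (4/(71 + 4*(-12)))*5 = (4/(71 - 48))*5 = (4/23)*5 = 20/23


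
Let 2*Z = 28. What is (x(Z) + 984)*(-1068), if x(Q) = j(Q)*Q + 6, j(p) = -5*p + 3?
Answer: -55536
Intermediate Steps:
Z = 14 (Z = (½)*28 = 14)
j(p) = 3 - 5*p
x(Q) = 6 + Q*(3 - 5*Q) (x(Q) = (3 - 5*Q)*Q + 6 = Q*(3 - 5*Q) + 6 = 6 + Q*(3 - 5*Q))
(x(Z) + 984)*(-1068) = ((6 - 1*14*(-3 + 5*14)) + 984)*(-1068) = ((6 - 1*14*(-3 + 70)) + 984)*(-1068) = ((6 - 1*14*67) + 984)*(-1068) = ((6 - 938) + 984)*(-1068) = (-932 + 984)*(-1068) = 52*(-1068) = -55536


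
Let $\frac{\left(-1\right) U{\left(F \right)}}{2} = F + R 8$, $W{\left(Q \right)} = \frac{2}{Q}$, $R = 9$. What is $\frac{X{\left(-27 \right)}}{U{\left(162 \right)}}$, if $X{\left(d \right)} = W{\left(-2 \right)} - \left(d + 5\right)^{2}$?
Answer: $\frac{485}{468} \approx 1.0363$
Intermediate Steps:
$U{\left(F \right)} = -144 - 2 F$ ($U{\left(F \right)} = - 2 \left(F + 9 \cdot 8\right) = - 2 \left(F + 72\right) = - 2 \left(72 + F\right) = -144 - 2 F$)
$X{\left(d \right)} = -1 - \left(5 + d\right)^{2}$ ($X{\left(d \right)} = \frac{2}{-2} - \left(d + 5\right)^{2} = 2 \left(- \frac{1}{2}\right) - \left(5 + d\right)^{2} = -1 - \left(5 + d\right)^{2}$)
$\frac{X{\left(-27 \right)}}{U{\left(162 \right)}} = \frac{-1 - \left(5 - 27\right)^{2}}{-144 - 324} = \frac{-1 - \left(-22\right)^{2}}{-144 - 324} = \frac{-1 - 484}{-468} = \left(-1 - 484\right) \left(- \frac{1}{468}\right) = \left(-485\right) \left(- \frac{1}{468}\right) = \frac{485}{468}$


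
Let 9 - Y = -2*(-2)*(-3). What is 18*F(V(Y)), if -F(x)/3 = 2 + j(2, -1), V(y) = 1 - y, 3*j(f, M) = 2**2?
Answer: -180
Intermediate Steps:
Y = 21 (Y = 9 - (-2*(-2))*(-3) = 9 - 4*(-3) = 9 - 1*(-12) = 9 + 12 = 21)
j(f, M) = 4/3 (j(f, M) = (1/3)*2**2 = (1/3)*4 = 4/3)
F(x) = -10 (F(x) = -3*(2 + 4/3) = -3*10/3 = -10)
18*F(V(Y)) = 18*(-10) = -180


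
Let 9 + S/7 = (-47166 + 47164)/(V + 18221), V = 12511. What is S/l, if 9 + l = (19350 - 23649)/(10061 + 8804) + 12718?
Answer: -18262546225/3684013650876 ≈ -0.0049572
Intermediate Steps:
S = -968065/15366 (S = -63 + 7*((-47166 + 47164)/(12511 + 18221)) = -63 + 7*(-2/30732) = -63 + 7*(-2*1/30732) = -63 + 7*(-1/15366) = -63 - 7/15366 = -968065/15366 ≈ -63.000)
l = 239750986/18865 (l = -9 + ((19350 - 23649)/(10061 + 8804) + 12718) = -9 + (-4299/18865 + 12718) = -9 + 239920771/18865 = 239750986/18865 ≈ 12709.)
S/l = -968065/(15366*239750986/18865) = -968065/15366*18865/239750986 = -18262546225/3684013650876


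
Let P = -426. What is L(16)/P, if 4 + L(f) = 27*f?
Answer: -214/213 ≈ -1.0047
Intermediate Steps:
L(f) = -4 + 27*f
L(16)/P = (-4 + 27*16)/(-426) = (-4 + 432)*(-1/426) = 428*(-1/426) = -214/213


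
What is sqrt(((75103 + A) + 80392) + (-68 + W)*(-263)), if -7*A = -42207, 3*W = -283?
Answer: sqrt(90060243)/21 ≈ 451.91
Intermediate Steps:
W = -283/3 (W = (1/3)*(-283) = -283/3 ≈ -94.333)
A = 42207/7 (A = -1/7*(-42207) = 42207/7 ≈ 6029.6)
sqrt(((75103 + A) + 80392) + (-68 + W)*(-263)) = sqrt(((75103 + 42207/7) + 80392) + (-68 - 283/3)*(-263)) = sqrt((567928/7 + 80392) - 487/3*(-263)) = sqrt(1130672/7 + 128081/3) = sqrt(4288583/21) = sqrt(90060243)/21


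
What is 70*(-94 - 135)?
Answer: -16030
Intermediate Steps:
70*(-94 - 135) = 70*(-229) = -16030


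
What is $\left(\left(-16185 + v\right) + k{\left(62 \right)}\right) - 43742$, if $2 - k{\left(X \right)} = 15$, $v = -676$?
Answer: $-60616$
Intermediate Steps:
$k{\left(X \right)} = -13$ ($k{\left(X \right)} = 2 - 15 = -13$)
$\left(\left(-16185 + v\right) + k{\left(62 \right)}\right) - 43742 = \left(\left(-16185 - 676\right) - 13\right) - 43742 = \left(-16861 - 13\right) - 43742 = -16874 - 43742 = -60616$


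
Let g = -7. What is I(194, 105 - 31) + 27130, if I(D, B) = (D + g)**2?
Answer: 62099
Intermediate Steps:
I(D, B) = (-7 + D)**2 (I(D, B) = (D - 7)**2 = (-7 + D)**2)
I(194, 105 - 31) + 27130 = (-7 + 194)**2 + 27130 = 187**2 + 27130 = 34969 + 27130 = 62099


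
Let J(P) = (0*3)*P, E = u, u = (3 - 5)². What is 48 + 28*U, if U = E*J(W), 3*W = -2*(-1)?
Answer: 48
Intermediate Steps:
u = 4 (u = (-2)² = 4)
E = 4
W = ⅔ (W = (-2*(-1))/3 = (⅓)*2 = ⅔ ≈ 0.66667)
J(P) = 0 (J(P) = 0*P = 0)
U = 0 (U = 4*0 = 0)
48 + 28*U = 48 + 28*0 = 48 + 0 = 48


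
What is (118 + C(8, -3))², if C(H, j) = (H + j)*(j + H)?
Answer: 20449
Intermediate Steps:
C(H, j) = (H + j)² (C(H, j) = (H + j)*(H + j) = (H + j)²)
(118 + C(8, -3))² = (118 + (8 - 3)²)² = (118 + 5²)² = (118 + 25)² = 143² = 20449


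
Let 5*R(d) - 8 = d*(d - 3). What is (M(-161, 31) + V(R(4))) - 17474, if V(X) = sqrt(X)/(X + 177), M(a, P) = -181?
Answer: -17655 + 2*sqrt(15)/897 ≈ -17655.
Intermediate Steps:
R(d) = 8/5 + d*(-3 + d)/5 (R(d) = 8/5 + (d*(d - 3))/5 = 8/5 + (d*(-3 + d))/5 = 8/5 + d*(-3 + d)/5)
V(X) = sqrt(X)/(177 + X)
(M(-161, 31) + V(R(4))) - 17474 = (-181 + sqrt(8/5 - 3/5*4 + (1/5)*4**2)/(177 + (8/5 - 3/5*4 + (1/5)*4**2))) - 17474 = (-181 + sqrt(8/5 - 12/5 + (1/5)*16)/(177 + (8/5 - 12/5 + (1/5)*16))) - 17474 = (-181 + sqrt(8/5 - 12/5 + 16/5)/(177 + (8/5 - 12/5 + 16/5))) - 17474 = (-181 + sqrt(12/5)/(177 + 12/5)) - 17474 = (-181 + (2*sqrt(15)/5)/(897/5)) - 17474 = (-181 + (2*sqrt(15)/5)*(5/897)) - 17474 = (-181 + 2*sqrt(15)/897) - 17474 = -17655 + 2*sqrt(15)/897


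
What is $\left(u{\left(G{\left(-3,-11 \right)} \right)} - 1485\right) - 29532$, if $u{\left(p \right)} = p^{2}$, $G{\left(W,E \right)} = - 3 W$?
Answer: $-30936$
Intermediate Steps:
$\left(u{\left(G{\left(-3,-11 \right)} \right)} - 1485\right) - 29532 = \left(\left(\left(-3\right) \left(-3\right)\right)^{2} - 1485\right) - 29532 = \left(9^{2} - 1485\right) - 29532 = \left(81 - 1485\right) - 29532 = -1404 - 29532 = -30936$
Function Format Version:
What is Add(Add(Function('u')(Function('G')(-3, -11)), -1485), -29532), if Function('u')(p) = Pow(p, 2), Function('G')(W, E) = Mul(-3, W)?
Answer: -30936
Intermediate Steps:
Add(Add(Function('u')(Function('G')(-3, -11)), -1485), -29532) = Add(Add(Pow(Mul(-3, -3), 2), -1485), -29532) = Add(Add(Pow(9, 2), -1485), -29532) = Add(Add(81, -1485), -29532) = Add(-1404, -29532) = -30936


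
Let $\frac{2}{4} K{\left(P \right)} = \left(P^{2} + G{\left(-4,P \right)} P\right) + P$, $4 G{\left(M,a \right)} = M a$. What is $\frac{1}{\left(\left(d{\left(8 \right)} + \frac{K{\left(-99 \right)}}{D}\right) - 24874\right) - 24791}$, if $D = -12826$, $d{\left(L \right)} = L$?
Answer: $- \frac{583}{28950022} \approx -2.0138 \cdot 10^{-5}$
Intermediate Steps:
$G{\left(M,a \right)} = \frac{M a}{4}$
$K{\left(P \right)} = 2 P$ ($K{\left(P \right)} = 2 \left(\left(P^{2} + \frac{1}{4} \left(-4\right) P P\right) + P\right) = 2 \left(\left(P^{2} + - P P\right) + P\right) = 2 \left(\left(P^{2} - P^{2}\right) + P\right) = 2 \left(0 + P\right) = 2 P$)
$\frac{1}{\left(\left(d{\left(8 \right)} + \frac{K{\left(-99 \right)}}{D}\right) - 24874\right) - 24791} = \frac{1}{\left(\left(8 + \frac{2 \left(-99\right)}{-12826}\right) - 24874\right) - 24791} = \frac{1}{\left(\left(8 - - \frac{9}{583}\right) - 24874\right) - 24791} = \frac{1}{\left(\left(8 + \frac{9}{583}\right) - 24874\right) - 24791} = \frac{1}{\left(\frac{4673}{583} - 24874\right) - 24791} = \frac{1}{- \frac{14496869}{583} - 24791} = \frac{1}{- \frac{28950022}{583}} = - \frac{583}{28950022}$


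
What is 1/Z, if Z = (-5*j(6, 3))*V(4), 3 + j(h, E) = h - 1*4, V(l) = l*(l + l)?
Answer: 1/160 ≈ 0.0062500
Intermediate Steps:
V(l) = 2*l**2 (V(l) = l*(2*l) = 2*l**2)
j(h, E) = -7 + h (j(h, E) = -3 + (h - 1*4) = -3 + (h - 4) = -3 + (-4 + h) = -7 + h)
Z = 160 (Z = (-5*(-7 + 6))*(2*4**2) = (-5*(-1))*(2*16) = 5*32 = 160)
1/Z = 1/160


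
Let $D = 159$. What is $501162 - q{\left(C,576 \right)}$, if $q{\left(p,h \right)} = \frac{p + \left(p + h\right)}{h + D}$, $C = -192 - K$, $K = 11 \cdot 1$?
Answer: $\frac{73670780}{147} \approx 5.0116 \cdot 10^{5}$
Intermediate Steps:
$K = 11$
$C = -203$ ($C = -192 - 11 = -203$)
$q{\left(p,h \right)} = \frac{h + 2 p}{159 + h}$ ($q{\left(p,h \right)} = \frac{p + \left(p + h\right)}{h + 159} = \frac{p + \left(h + p\right)}{159 + h} = \frac{h + 2 p}{159 + h}$)
$501162 - q{\left(C,576 \right)} = 501162 - \frac{576 + 2 \left(-203\right)}{159 + 576} = 501162 - \frac{576 - 406}{735} = 501162 - \frac{1}{735} \cdot 170 = 501162 - \frac{34}{147} = \frac{73670780}{147}$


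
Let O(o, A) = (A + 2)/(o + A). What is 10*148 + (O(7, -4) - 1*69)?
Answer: 4231/3 ≈ 1410.3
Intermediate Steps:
O(o, A) = (2 + A)/(A + o)
10*148 + (O(7, -4) - 1*69) = 10*148 + ((2 - 4)/(-4 + 7) - 1*69) = 1480 + (-2/3 - 69) = 1480 - 209/3 = 4231/3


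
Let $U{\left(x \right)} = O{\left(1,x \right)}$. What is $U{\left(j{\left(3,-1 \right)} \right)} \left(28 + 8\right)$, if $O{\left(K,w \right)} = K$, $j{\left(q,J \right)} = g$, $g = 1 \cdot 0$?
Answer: $36$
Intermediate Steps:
$g = 0$
$j{\left(q,J \right)} = 0$
$U{\left(x \right)} = 1$
$U{\left(j{\left(3,-1 \right)} \right)} \left(28 + 8\right) = 1 \left(28 + 8\right) = 1 \cdot 36 = 36$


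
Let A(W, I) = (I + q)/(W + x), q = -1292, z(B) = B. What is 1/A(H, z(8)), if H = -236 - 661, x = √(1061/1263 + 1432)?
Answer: 299/428 - √2285622051/1621692 ≈ 0.66912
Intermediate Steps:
x = √2285622051/1263 (x = √(1061*(1/1263) + 1432) = √(1061/1263 + 1432) = √(1809677/1263) = √2285622051/1263 ≈ 37.853)
H = -897
A(W, I) = (-1292 + I)/(W + √2285622051/1263) (A(W, I) = (I - 1292)/(W + √2285622051/1263) = (-1292 + I)/(W + √2285622051/1263))
1/A(H, z(8)) = 1/(1263*(-1292 + 8)/(√2285622051 + 1263*(-897))) = 1/(1263*(-1284)/(√2285622051 - 1132911)) = 1/(1263*(-1284)/(-1132911 + √2285622051)) = 1/(-1621692/(-1132911 + √2285622051)) = 299/428 - √2285622051/1621692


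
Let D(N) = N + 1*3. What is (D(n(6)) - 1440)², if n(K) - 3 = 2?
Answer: 2050624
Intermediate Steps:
n(K) = 5 (n(K) = 3 + 2 = 5)
D(N) = 3 + N (D(N) = N + 3 = 3 + N)
(D(n(6)) - 1440)² = ((3 + 5) - 1440)² = (8 - 1440)² = (-1432)² = 2050624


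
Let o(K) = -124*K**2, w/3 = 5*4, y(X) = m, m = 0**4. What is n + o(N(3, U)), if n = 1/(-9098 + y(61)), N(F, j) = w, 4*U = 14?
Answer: -4061347201/9098 ≈ -4.4640e+5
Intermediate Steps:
U = 7/2 (U = (1/4)*14 = 7/2 ≈ 3.5000)
m = 0
y(X) = 0
w = 60 (w = 3*(5*4) = 3*20 = 60)
N(F, j) = 60
n = -1/9098 (n = 1/(-9098 + 0) = 1/(-9098) = -1/9098 ≈ -0.00010991)
n + o(N(3, U)) = -1/9098 - 124*60**2 = -1/9098 - 124*3600 = -1/9098 - 446400 = -4061347201/9098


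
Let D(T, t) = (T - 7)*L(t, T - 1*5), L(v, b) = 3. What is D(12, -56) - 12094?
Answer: -12079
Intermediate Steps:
D(T, t) = -21 + 3*T (D(T, t) = (T - 7)*3 = (-7 + T)*3 = -21 + 3*T)
D(12, -56) - 12094 = (-21 + 3*12) - 12094 = (-21 + 36) - 12094 = 15 - 12094 = -12079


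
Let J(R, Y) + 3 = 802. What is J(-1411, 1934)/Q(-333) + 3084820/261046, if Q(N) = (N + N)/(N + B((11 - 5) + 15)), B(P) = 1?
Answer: 17825410112/43464159 ≈ 410.12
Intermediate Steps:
J(R, Y) = 799 (J(R, Y) = -3 + 802 = 799)
Q(N) = 2*N/(1 + N) (Q(N) = (N + N)/(N + 1) = (2*N)/(1 + N) = 2*N/(1 + N))
J(-1411, 1934)/Q(-333) + 3084820/261046 = 799/((2*(-333)/(1 - 333))) + 3084820/261046 = 799/((2*(-333)/(-332))) + 3084820*(1/261046) = 799/((2*(-333)*(-1/332))) + 1542410/130523 = 799/(333/166) + 1542410/130523 = 799*(166/333) + 1542410/130523 = 132634/333 + 1542410/130523 = 17825410112/43464159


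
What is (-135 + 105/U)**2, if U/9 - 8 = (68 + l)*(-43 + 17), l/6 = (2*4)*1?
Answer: 1484193975625/81432576 ≈ 18226.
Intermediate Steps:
l = 48 (l = 6*((2*4)*1) = 6*(8*1) = 6*8 = 48)
U = -27072 (U = 72 + 9*((68 + 48)*(-43 + 17)) = 72 + 9*(116*(-26)) = 72 + 9*(-3016) = 72 - 27144 = -27072)
(-135 + 105/U)**2 = (-135 + 105/(-27072))**2 = (-135 + 105*(-1/27072))**2 = (-135 - 35/9024)**2 = (-1218275/9024)**2 = 1484193975625/81432576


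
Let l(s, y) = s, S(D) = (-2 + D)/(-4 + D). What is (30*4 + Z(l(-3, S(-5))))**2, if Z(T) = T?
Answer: 13689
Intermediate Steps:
S(D) = (-2 + D)/(-4 + D)
(30*4 + Z(l(-3, S(-5))))**2 = (30*4 - 3)**2 = (120 - 3)**2 = 117**2 = 13689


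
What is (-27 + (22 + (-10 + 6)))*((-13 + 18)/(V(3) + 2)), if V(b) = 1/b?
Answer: -135/7 ≈ -19.286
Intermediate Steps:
(-27 + (22 + (-10 + 6)))*((-13 + 18)/(V(3) + 2)) = (-27 + (22 + (-10 + 6)))*((-13 + 18)/(1/3 + 2)) = (-27 + (22 - 4))*(5/(⅓ + 2)) = (-27 + 18)*(5/(7/3)) = -45*3/7 = -9*15/7 = -135/7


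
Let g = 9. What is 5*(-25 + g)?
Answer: -80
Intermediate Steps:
5*(-25 + g) = 5*(-25 + 9) = 5*(-16) = -80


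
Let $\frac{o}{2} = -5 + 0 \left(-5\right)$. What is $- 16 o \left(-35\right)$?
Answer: $-5600$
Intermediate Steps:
$o = -10$ ($o = 2 \left(-5 + 0 \left(-5\right)\right) = 2 \left(-5 + 0\right) = 2 \left(-5\right) = -10$)
$- 16 o \left(-35\right) = \left(-16\right) \left(-10\right) \left(-35\right) = 160 \left(-35\right) = -5600$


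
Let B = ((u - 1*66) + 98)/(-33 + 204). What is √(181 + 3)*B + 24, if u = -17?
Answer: 24 + 10*√46/57 ≈ 25.190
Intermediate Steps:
B = 5/57 (B = ((-17 - 1*66) + 98)/(-33 + 204) = ((-17 - 66) + 98)/171 = (-83 + 98)*(1/171) = 15*(1/171) = 5/57 ≈ 0.087719)
√(181 + 3)*B + 24 = √(181 + 3)*(5/57) + 24 = √184*(5/57) + 24 = (2*√46)*(5/57) + 24 = 10*√46/57 + 24 = 24 + 10*√46/57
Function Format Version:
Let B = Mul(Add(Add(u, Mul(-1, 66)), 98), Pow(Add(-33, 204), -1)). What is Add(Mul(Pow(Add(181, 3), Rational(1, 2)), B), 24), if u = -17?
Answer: Add(24, Mul(Rational(10, 57), Pow(46, Rational(1, 2)))) ≈ 25.190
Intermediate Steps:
B = Rational(5, 57) (B = Mul(Add(Add(-17, Mul(-1, 66)), 98), Pow(Add(-33, 204), -1)) = Mul(Add(Add(-17, -66), 98), Pow(171, -1)) = Mul(Add(-83, 98), Rational(1, 171)) = Mul(15, Rational(1, 171)) = Rational(5, 57) ≈ 0.087719)
Add(Mul(Pow(Add(181, 3), Rational(1, 2)), B), 24) = Add(Mul(Pow(Add(181, 3), Rational(1, 2)), Rational(5, 57)), 24) = Add(Mul(Pow(184, Rational(1, 2)), Rational(5, 57)), 24) = Add(Mul(Mul(2, Pow(46, Rational(1, 2))), Rational(5, 57)), 24) = Add(Mul(Rational(10, 57), Pow(46, Rational(1, 2))), 24) = Add(24, Mul(Rational(10, 57), Pow(46, Rational(1, 2))))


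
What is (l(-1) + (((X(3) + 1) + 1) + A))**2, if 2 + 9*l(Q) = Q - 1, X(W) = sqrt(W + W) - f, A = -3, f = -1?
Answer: 502/81 - 8*sqrt(6)/9 ≈ 4.0202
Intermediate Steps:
X(W) = 1 + sqrt(2)*sqrt(W) (X(W) = sqrt(W + W) - 1*(-1) = sqrt(2*W) + 1 = sqrt(2)*sqrt(W) + 1 = 1 + sqrt(2)*sqrt(W))
l(Q) = -1/3 + Q/9 (l(Q) = -2/9 + (Q - 1)/9 = -2/9 + (-1 + Q)/9 = -2/9 + (-1/9 + Q/9) = -1/3 + Q/9)
(l(-1) + (((X(3) + 1) + 1) + A))**2 = ((-1/3 + (1/9)*(-1)) + ((((1 + sqrt(2)*sqrt(3)) + 1) + 1) - 3))**2 = ((-1/3 - 1/9) + ((((1 + sqrt(6)) + 1) + 1) - 3))**2 = (-4/9 + (((2 + sqrt(6)) + 1) - 3))**2 = (-4/9 + ((3 + sqrt(6)) - 3))**2 = (-4/9 + sqrt(6))**2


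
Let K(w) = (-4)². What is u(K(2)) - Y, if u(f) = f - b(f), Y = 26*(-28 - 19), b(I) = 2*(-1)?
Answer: 1240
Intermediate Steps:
K(w) = 16
b(I) = -2
Y = -1222 (Y = 26*(-47) = -1222)
u(f) = 2 + f (u(f) = f - 1*(-2) = f + 2 = 2 + f)
u(K(2)) - Y = (2 + 16) - 1*(-1222) = 18 + 1222 = 1240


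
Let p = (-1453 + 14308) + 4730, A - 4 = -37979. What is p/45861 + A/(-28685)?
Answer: 449199440/263104557 ≈ 1.7073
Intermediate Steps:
A = -37975 (A = 4 - 37979 = -37975)
p = 17585 (p = 12855 + 4730 = 17585)
p/45861 + A/(-28685) = 17585/45861 - 37975/(-28685) = 17585*(1/45861) - 37975*(-1/28685) = 17585/45861 + 7595/5737 = 449199440/263104557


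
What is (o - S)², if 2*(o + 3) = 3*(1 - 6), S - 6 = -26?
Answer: 361/4 ≈ 90.250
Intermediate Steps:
S = -20 (S = 6 - 26 = -20)
o = -21/2 (o = -3 + (3*(1 - 6))/2 = -3 + (3*(-5))/2 = -3 + (½)*(-15) = -3 - 15/2 = -21/2 ≈ -10.500)
(o - S)² = (-21/2 - 1*(-20))² = (-21/2 + 20)² = (19/2)² = 361/4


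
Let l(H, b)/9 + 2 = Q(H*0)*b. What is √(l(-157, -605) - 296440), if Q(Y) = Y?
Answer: I*√296458 ≈ 544.48*I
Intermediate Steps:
l(H, b) = -18 (l(H, b) = -18 + 9*((H*0)*b) = -18 + 9*(0*b) = -18 + 9*0 = -18 + 0 = -18)
√(l(-157, -605) - 296440) = √(-18 - 296440) = √(-296458) = I*√296458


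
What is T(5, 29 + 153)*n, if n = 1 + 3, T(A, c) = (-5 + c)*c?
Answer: 128856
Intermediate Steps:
T(A, c) = c*(-5 + c)
n = 4
T(5, 29 + 153)*n = ((29 + 153)*(-5 + (29 + 153)))*4 = (182*(-5 + 182))*4 = (182*177)*4 = 32214*4 = 128856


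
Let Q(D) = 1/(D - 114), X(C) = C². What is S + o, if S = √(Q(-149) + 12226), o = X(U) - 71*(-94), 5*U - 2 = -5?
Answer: 166859/25 + √845659931/263 ≈ 6784.9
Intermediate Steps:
U = -⅗ (U = ⅖ + (⅕)*(-5) = ⅖ - 1 = -⅗ ≈ -0.60000)
o = 166859/25 (o = (-⅗)² - 71*(-94) = 9/25 + 6674 = 166859/25 ≈ 6674.4)
Q(D) = 1/(-114 + D)
S = √845659931/263 (S = √(1/(-114 - 149) + 12226) = √(1/(-263) + 12226) = √(-1/263 + 12226) = √(3215437/263) = √845659931/263 ≈ 110.57)
S + o = √845659931/263 + 166859/25 = 166859/25 + √845659931/263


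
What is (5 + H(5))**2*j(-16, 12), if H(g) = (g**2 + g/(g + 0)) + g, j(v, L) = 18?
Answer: 23328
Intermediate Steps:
H(g) = 1 + g + g**2 (H(g) = (g**2 + g/g) + g = (g**2 + 1) + g = (1 + g**2) + g = 1 + g + g**2)
(5 + H(5))**2*j(-16, 12) = (5 + (1 + 5 + 5**2))**2*18 = (5 + (1 + 5 + 25))**2*18 = (5 + 31)**2*18 = 36**2*18 = 1296*18 = 23328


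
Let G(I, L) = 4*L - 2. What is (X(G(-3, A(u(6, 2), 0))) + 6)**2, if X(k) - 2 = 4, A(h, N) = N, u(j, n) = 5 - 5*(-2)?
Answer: 144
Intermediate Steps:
u(j, n) = 15 (u(j, n) = 5 + 10 = 15)
G(I, L) = -2 + 4*L
X(k) = 6 (X(k) = 2 + 4 = 6)
(X(G(-3, A(u(6, 2), 0))) + 6)**2 = (6 + 6)**2 = 12**2 = 144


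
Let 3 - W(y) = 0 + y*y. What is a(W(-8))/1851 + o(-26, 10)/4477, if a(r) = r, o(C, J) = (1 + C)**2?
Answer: 883778/8286927 ≈ 0.10665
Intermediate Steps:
W(y) = 3 - y**2 (W(y) = 3 - (0 + y*y) = 3 - (0 + y**2) = 3 - y**2)
a(W(-8))/1851 + o(-26, 10)/4477 = (3 - 1*(-8)**2)/1851 + (1 - 26)**2/4477 = (3 - 1*64)*(1/1851) + (-25)**2*(1/4477) = (3 - 64)*(1/1851) + 625*(1/4477) = -61*1/1851 + 625/4477 = -61/1851 + 625/4477 = 883778/8286927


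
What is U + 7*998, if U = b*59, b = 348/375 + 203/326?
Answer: 288407769/40750 ≈ 7077.5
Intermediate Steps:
b = 63191/40750 (b = 348*(1/375) + 203*(1/326) = 116/125 + 203/326 = 63191/40750 ≈ 1.5507)
U = 3728269/40750 (U = (63191/40750)*59 = 3728269/40750 ≈ 91.491)
U + 7*998 = 3728269/40750 + 7*998 = 3728269/40750 + 6986 = 288407769/40750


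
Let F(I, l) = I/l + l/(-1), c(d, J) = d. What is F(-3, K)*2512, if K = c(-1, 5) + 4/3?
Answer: -70336/3 ≈ -23445.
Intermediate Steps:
K = ⅓ (K = -1 + 4/3 = ⅓ ≈ 0.33333)
F(I, l) = -l + I/l (F(I, l) = I/l + l*(-1) = I/l - l = -l + I/l)
F(-3, K)*2512 = (-1*⅓ - 3/⅓)*2512 = (-⅓ - 3*3)*2512 = (-⅓ - 9)*2512 = -28/3*2512 = -70336/3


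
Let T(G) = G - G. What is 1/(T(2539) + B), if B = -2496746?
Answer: -1/2496746 ≈ -4.0052e-7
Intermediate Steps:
T(G) = 0
1/(T(2539) + B) = 1/(0 - 2496746) = 1/(-2496746) = -1/2496746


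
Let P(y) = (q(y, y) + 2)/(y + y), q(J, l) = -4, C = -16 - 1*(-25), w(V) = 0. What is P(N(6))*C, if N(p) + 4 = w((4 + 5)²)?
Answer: 9/4 ≈ 2.2500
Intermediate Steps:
N(p) = -4 (N(p) = -4 + 0 = -4)
C = 9 (C = -16 + 25 = 9)
P(y) = -1/y (P(y) = (-4 + 2)/(y + y) = -2/(2*y) = (1/(2*y))*(-2) = -1/y)
P(N(6))*C = -1/(-4)*9 = -1*(-¼)*9 = (¼)*9 = 9/4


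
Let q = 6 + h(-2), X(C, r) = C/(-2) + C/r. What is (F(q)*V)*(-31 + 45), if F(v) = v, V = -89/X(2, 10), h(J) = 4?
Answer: 15575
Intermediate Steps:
X(C, r) = -C/2 + C/r (X(C, r) = C*(-½) + C/r = -C/2 + C/r)
V = 445/4 (V = -89/(-½*2 + 2/10) = -89/(-1 + 2*(⅒)) = -89/(-1 + ⅕) = -89/(-⅘) = -89*(-5)/4 = -1*(-445/4) = 445/4 ≈ 111.25)
q = 10 (q = 6 + 4 = 10)
(F(q)*V)*(-31 + 45) = (10*(445/4))*(-31 + 45) = (2225/2)*14 = 15575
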